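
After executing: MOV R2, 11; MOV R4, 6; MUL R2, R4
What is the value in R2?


Register state trace:
  MOV R2, 11  → R2 = 11
  MOV R4, 6  → R4 = 6
  MUL R2, R4  → R2 = 11 * 6 = 66
Final: R2 = 66

66


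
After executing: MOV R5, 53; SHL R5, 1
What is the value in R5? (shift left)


Register state trace:
  MOV R5, 53  → R5 = 53
  SHL R5, 1  → R5 = 53 << 1 = 53 * 2^1 = 106
Final: R5 = 106

106


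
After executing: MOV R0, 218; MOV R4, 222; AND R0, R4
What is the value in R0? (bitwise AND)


Register state trace:
  MOV R0, 218  → R0 = 218 (0b11011010)
  MOV R4, 222  → R4 = 222 (0b11011110)
  AND R0, R4  → R0 = 218 AND 222 = 218 (0b11011010)
Final: R0 = 218

218


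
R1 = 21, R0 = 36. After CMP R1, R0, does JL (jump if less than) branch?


Trace:
  R1 = 21, R0 = 36
  CMP R1, R0  → compares 21 vs 36
  JL checks: is 21 less than 36?
  21 < 36, so condition is true
Branch taken: Yes

Yes


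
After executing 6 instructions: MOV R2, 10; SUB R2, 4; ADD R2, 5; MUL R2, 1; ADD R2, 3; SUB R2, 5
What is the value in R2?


Register state trace:
  MOV R2, 10  → R2 = 10
  SUB R2, 4  → R2 = 10 - 4 = 6
  ADD R2, 5  → R2 = 6 + 5 = 11
  MUL R2, 1  → R2 = 11 * 1 = 11
  ADD R2, 3  → R2 = 11 + 3 = 14
  SUB R2, 5  → R2 = 14 - 5 = 9
Final: R2 = 9

9


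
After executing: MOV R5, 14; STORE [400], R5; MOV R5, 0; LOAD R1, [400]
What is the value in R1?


Register and memory trace:
  MOV R5, 14  → R5 = 14
  STORE [400], R5  → mem[400] = 14
  MOV R5, 0  → R5 = 0
  LOAD R1, [400]  → R1 = mem[400] = 14
Final: R1 = 14

14


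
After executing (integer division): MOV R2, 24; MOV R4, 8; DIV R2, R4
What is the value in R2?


Register state trace:
  MOV R2, 24  → R2 = 24
  MOV R4, 8  → R4 = 8
  DIV R2, R4  → R2 = 24 // 8 = 3
Final: R2 = 3

3


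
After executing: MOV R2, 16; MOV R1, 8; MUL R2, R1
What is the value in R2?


Register state trace:
  MOV R2, 16  → R2 = 16
  MOV R1, 8  → R1 = 8
  MUL R2, R1  → R2 = 16 * 8 = 128
Final: R2 = 128

128


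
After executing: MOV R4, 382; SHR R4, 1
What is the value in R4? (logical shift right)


Register state trace:
  MOV R4, 382  → R4 = 382
  SHR R4, 1  → R4 = 382 >> 1 = 382 // 2^1 = 191
Final: R4 = 191

191


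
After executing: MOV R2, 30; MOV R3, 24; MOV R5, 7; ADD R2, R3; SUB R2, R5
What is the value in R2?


Register state trace:
  MOV R2, 30  → R2 = 30
  MOV R3, 24  → R3 = 24
  MOV R5, 7  → R5 = 7
  ADD R2, R3  → R2 = 30 + 24 = 54
  SUB R2, R5  → R2 = 54 - 7 = 47
Final: R2 = 47

47


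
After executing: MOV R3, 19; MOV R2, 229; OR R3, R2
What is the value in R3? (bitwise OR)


Register state trace:
  MOV R3, 19  → R3 = 19 (0b00010011)
  MOV R2, 229  → R2 = 229 (0b11100101)
  OR R3, R2   → R3 = 19 OR 229 = 247 (0b11110111)
Final: R3 = 247

247


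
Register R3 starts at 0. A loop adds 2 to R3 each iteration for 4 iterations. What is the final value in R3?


Starting value: R3 = 0
  Iter 1: R3 = 0 + 2 = 2
  Iter 2: R3 = 2 + 2 = 4
  Iter 3: R3 = 4 + 2 = 6
  Iter 4: R3 = 6 + 2 = 8
Final: R3 = 8

8


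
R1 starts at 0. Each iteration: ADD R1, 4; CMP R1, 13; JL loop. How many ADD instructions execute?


Loop trace (R1 starts at 0, target 13, step 4):
  ADD #1: R1 = 0 + 4 = 4  → 4 < 13, loop
  ADD #2: R1 = 4 + 4 = 8  → 8 < 13, loop
  ADD #3: R1 = 8 + 4 = 12  → 12 < 13, loop
  ADD #4: R1 = 12 + 4 = 16  → 16 >= 13, exit
Total ADD instructions: 4

4


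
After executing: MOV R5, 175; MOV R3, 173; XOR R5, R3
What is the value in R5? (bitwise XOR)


Register state trace:
  MOV R5, 175  → R5 = 175 (0b10101111)
  MOV R3, 173  → R3 = 173 (0b10101101)
  XOR R5, R3  → R5 = 175 XOR 173 = 2 (0b00000010)
Final: R5 = 2

2


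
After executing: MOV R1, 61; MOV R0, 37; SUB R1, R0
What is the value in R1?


Register state trace:
  MOV R1, 61  → R1 = 61
  MOV R0, 37  → R0 = 37
  SUB R1, R0  → R1 = 61 - 37 = 24
Final: R1 = 24

24


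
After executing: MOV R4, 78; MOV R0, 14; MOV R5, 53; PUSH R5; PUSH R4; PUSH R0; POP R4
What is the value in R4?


Stack trace (top is rightmost):
  MOV R4, 78  → R4 = 78
  MOV R0, 14  → R0 = 14
  MOV R5, 53  → R5 = 53
  PUSH R5  → stack: [53]
  PUSH R4  → stack: [53, 78]
  PUSH R0  → stack: [53, 78, 14]
  POP R4  → R4 = 14, stack: [53, 78]
Final: R4 = 14

14


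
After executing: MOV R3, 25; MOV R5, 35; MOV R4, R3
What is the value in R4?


Register state trace:
  MOV R3, 25  → R3 = 25
  MOV R5, 35  → R5 = 35
  MOV R4, R3  → R4 = 25
Final: R4 = 25

25


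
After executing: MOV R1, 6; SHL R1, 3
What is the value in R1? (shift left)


Register state trace:
  MOV R1, 6  → R1 = 6
  SHL R1, 3  → R1 = 6 << 3 = 6 * 2^3 = 48
Final: R1 = 48

48


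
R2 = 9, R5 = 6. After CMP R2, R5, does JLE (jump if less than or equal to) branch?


Trace:
  R2 = 9, R5 = 6
  CMP R2, R5  → compares 9 vs 6
  JLE checks: is 9 less than or equal to 6?
  9 > 6, so condition is false
Branch taken: No

No


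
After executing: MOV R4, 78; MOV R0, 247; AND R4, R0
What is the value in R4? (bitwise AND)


Register state trace:
  MOV R4, 78  → R4 = 78 (0b01001110)
  MOV R0, 247  → R0 = 247 (0b11110111)
  AND R4, R0  → R4 = 78 AND 247 = 70 (0b01000110)
Final: R4 = 70

70


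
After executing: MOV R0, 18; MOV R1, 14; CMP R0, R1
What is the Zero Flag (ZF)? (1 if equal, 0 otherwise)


Register state trace:
  MOV R0, 18  → R0 = 18
  MOV R1, 14  → R1 = 14
  CMP R0, R1  → computes 18 - 14 = 4
  Result is nonzero, so values are not equal
ZF = 0

0


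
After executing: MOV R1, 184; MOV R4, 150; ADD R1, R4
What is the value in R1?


Register state trace:
  MOV R1, 184  → R1 = 184
  MOV R4, 150  → R4 = 150
  ADD R1, R4  → R1 = 184 + 150 = 334
Final: R1 = 334

334


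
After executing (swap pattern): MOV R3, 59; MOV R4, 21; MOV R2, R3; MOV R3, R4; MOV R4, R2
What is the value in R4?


Register state trace (swap pattern):
  MOV R3, 59  → R3 = 59
  MOV R4, 21  → R4 = 21
  MOV R2, R3  → R2 = 59  (save R3)
  MOV R3, R4  → R3 = 21  (R3 gets R4's value)
  MOV R4, R2  → R4 = 59  (R4 gets saved value)
Final: R4 = 59

59


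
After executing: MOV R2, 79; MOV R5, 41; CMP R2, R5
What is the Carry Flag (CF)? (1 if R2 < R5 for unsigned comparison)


Register state trace:
  MOV R2, 79  → R2 = 79
  MOV R5, 41  → R5 = 41
  CMP R2, R5  → unsigned 79 - 41: no borrow
  79 >= 41, so CF = 0
CF = 0

0


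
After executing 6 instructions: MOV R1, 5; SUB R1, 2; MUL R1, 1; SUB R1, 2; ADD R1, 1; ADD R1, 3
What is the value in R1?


Register state trace:
  MOV R1, 5  → R1 = 5
  SUB R1, 2  → R1 = 5 - 2 = 3
  MUL R1, 1  → R1 = 3 * 1 = 3
  SUB R1, 2  → R1 = 3 - 2 = 1
  ADD R1, 1  → R1 = 1 + 1 = 2
  ADD R1, 3  → R1 = 2 + 3 = 5
Final: R1 = 5

5


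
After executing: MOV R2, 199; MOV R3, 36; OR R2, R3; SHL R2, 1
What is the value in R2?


Register state trace:
  MOV R2, 199  → R2 = 199 (0b11000111)
  MOV R3, 36  → R3 = 36 (0b00100100)
  OR R2, R3  → R2 = 199 OR 36 = 231 (0b11100111)
  SHL R2, 1  → R2 = 231 << 1 = 462
Final: R2 = 462

462


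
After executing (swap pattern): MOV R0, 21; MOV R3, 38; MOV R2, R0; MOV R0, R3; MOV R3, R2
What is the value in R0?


Register state trace (swap pattern):
  MOV R0, 21  → R0 = 21
  MOV R3, 38  → R3 = 38
  MOV R2, R0  → R2 = 21  (save R0)
  MOV R0, R3  → R0 = 38  (R0 gets R3's value)
  MOV R3, R2  → R3 = 21  (R3 gets saved value)
Final: R0 = 38

38


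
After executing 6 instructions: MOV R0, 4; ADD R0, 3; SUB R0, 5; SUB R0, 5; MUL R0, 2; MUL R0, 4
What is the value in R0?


Register state trace:
  MOV R0, 4  → R0 = 4
  ADD R0, 3  → R0 = 4 + 3 = 7
  SUB R0, 5  → R0 = 7 - 5 = 2
  SUB R0, 5  → R0 = 2 - 5 = -3
  MUL R0, 2  → R0 = -3 * 2 = -6
  MUL R0, 4  → R0 = -6 * 4 = -24
Final: R0 = -24

-24


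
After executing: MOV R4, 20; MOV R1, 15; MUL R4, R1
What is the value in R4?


Register state trace:
  MOV R4, 20  → R4 = 20
  MOV R1, 15  → R1 = 15
  MUL R4, R1  → R4 = 20 * 15 = 300
Final: R4 = 300

300


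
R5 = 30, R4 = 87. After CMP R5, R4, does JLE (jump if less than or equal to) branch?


Trace:
  R5 = 30, R4 = 87
  CMP R5, R4  → compares 30 vs 87
  JLE checks: is 30 less than or equal to 87?
  30 < 87, so condition is true
Branch taken: Yes

Yes


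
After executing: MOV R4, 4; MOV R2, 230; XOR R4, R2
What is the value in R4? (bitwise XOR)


Register state trace:
  MOV R4, 4  → R4 = 4 (0b00000100)
  MOV R2, 230  → R2 = 230 (0b11100110)
  XOR R4, R2  → R4 = 4 XOR 230 = 226 (0b11100010)
Final: R4 = 226

226


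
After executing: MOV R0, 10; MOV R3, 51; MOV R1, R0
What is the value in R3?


Register state trace:
  MOV R0, 10  → R0 = 10
  MOV R3, 51  → R3 = 51
  MOV R1, R0  → R1 = 10
Final: R3 = 51

51


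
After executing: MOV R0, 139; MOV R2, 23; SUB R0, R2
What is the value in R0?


Register state trace:
  MOV R0, 139  → R0 = 139
  MOV R2, 23  → R2 = 23
  SUB R0, R2  → R0 = 139 - 23 = 116
Final: R0 = 116

116


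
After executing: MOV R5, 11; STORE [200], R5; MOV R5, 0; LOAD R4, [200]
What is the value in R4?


Register and memory trace:
  MOV R5, 11  → R5 = 11
  STORE [200], R5  → mem[200] = 11
  MOV R5, 0  → R5 = 0
  LOAD R4, [200]  → R4 = mem[200] = 11
Final: R4 = 11

11


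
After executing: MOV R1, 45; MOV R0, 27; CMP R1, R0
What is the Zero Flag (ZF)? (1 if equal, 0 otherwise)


Register state trace:
  MOV R1, 45  → R1 = 45
  MOV R0, 27  → R0 = 27
  CMP R1, R0  → computes 45 - 27 = 18
  Result is nonzero, so values are not equal
ZF = 0

0


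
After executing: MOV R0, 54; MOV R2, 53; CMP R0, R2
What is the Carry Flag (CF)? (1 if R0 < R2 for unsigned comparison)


Register state trace:
  MOV R0, 54  → R0 = 54
  MOV R2, 53  → R2 = 53
  CMP R0, R2  → unsigned 54 - 53: no borrow
  54 >= 53, so CF = 0
CF = 0

0


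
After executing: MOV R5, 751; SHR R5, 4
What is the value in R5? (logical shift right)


Register state trace:
  MOV R5, 751  → R5 = 751
  SHR R5, 4  → R5 = 751 >> 4 = 751 // 2^4 = 46
Final: R5 = 46

46


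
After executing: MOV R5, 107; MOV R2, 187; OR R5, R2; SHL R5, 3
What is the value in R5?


Register state trace:
  MOV R5, 107  → R5 = 107 (0b01101011)
  MOV R2, 187  → R2 = 187 (0b10111011)
  OR R5, R2  → R5 = 107 OR 187 = 251 (0b11111011)
  SHL R5, 3  → R5 = 251 << 3 = 2008
Final: R5 = 2008

2008


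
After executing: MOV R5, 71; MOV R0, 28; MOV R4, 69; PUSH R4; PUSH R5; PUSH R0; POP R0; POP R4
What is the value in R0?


Stack trace (top is rightmost):
  MOV R5, 71  → R5 = 71
  MOV R0, 28  → R0 = 28
  MOV R4, 69  → R4 = 69
  PUSH R4  → stack: [69]
  PUSH R5  → stack: [69, 71]
  PUSH R0  → stack: [69, 71, 28]
  POP R0  → R0 = 28, stack: [69, 71]
  POP R4  → R4 = 71, stack: [69]
Final: R0 = 28

28


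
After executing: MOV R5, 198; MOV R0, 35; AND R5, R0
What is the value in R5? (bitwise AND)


Register state trace:
  MOV R5, 198  → R5 = 198 (0b11000110)
  MOV R0, 35  → R0 = 35 (0b00100011)
  AND R5, R0  → R5 = 198 AND 35 = 2 (0b00000010)
Final: R5 = 2

2


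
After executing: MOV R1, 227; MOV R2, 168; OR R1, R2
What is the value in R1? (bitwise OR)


Register state trace:
  MOV R1, 227  → R1 = 227 (0b11100011)
  MOV R2, 168  → R2 = 168 (0b10101000)
  OR R1, R2   → R1 = 227 OR 168 = 235 (0b11101011)
Final: R1 = 235

235


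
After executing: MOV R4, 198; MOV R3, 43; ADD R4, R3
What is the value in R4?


Register state trace:
  MOV R4, 198  → R4 = 198
  MOV R3, 43  → R3 = 43
  ADD R4, R3  → R4 = 198 + 43 = 241
Final: R4 = 241

241


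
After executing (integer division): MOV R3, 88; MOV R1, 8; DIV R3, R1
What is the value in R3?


Register state trace:
  MOV R3, 88  → R3 = 88
  MOV R1, 8  → R1 = 8
  DIV R3, R1  → R3 = 88 // 8 = 11
Final: R3 = 11

11


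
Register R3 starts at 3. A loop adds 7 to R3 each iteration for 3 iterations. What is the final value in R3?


Starting value: R3 = 3
  Iter 1: R3 = 3 + 7 = 10
  Iter 2: R3 = 10 + 7 = 17
  Iter 3: R3 = 17 + 7 = 24
Final: R3 = 24

24


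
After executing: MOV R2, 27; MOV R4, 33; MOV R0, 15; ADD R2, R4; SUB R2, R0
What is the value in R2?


Register state trace:
  MOV R2, 27  → R2 = 27
  MOV R4, 33  → R4 = 33
  MOV R0, 15  → R0 = 15
  ADD R2, R4  → R2 = 27 + 33 = 60
  SUB R2, R0  → R2 = 60 - 15 = 45
Final: R2 = 45

45


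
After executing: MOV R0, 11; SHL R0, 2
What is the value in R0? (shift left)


Register state trace:
  MOV R0, 11  → R0 = 11
  SHL R0, 2  → R0 = 11 << 2 = 11 * 2^2 = 44
Final: R0 = 44

44


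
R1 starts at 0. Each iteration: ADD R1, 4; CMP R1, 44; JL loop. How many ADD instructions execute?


Loop trace (R1 starts at 0, target 44, step 4):
  ADD #1: R1 = 0 + 4 = 4  → 4 < 44, loop
  ADD #2: R1 = 4 + 4 = 8  → 8 < 44, loop
  ADD #3: R1 = 8 + 4 = 12  → 12 < 44, loop
  ADD #4: R1 = 12 + 4 = 16  → 16 < 44, loop
  ADD #5: R1 = 16 + 4 = 20  → 20 < 44, loop
  ADD #6: R1 = 20 + 4 = 24  → 24 < 44, loop
  ADD #7: R1 = 24 + 4 = 28  → 28 < 44, loop
  ADD #8: R1 = 28 + 4 = 32  → 32 < 44, loop
  ADD #9: R1 = 32 + 4 = 36  → 36 < 44, loop
  ADD #10: R1 = 36 + 4 = 40  → 40 < 44, loop
  ADD #11: R1 = 40 + 4 = 44  → 44 >= 44, exit
Total ADD instructions: 11

11


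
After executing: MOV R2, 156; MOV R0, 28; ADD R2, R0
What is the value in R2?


Register state trace:
  MOV R2, 156  → R2 = 156
  MOV R0, 28  → R0 = 28
  ADD R2, R0  → R2 = 156 + 28 = 184
Final: R2 = 184

184


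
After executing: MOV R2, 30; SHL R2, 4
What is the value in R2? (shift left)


Register state trace:
  MOV R2, 30  → R2 = 30
  SHL R2, 4  → R2 = 30 << 4 = 30 * 2^4 = 480
Final: R2 = 480

480


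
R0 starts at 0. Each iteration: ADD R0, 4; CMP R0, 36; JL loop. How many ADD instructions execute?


Loop trace (R0 starts at 0, target 36, step 4):
  ADD #1: R0 = 0 + 4 = 4  → 4 < 36, loop
  ADD #2: R0 = 4 + 4 = 8  → 8 < 36, loop
  ADD #3: R0 = 8 + 4 = 12  → 12 < 36, loop
  ADD #4: R0 = 12 + 4 = 16  → 16 < 36, loop
  ADD #5: R0 = 16 + 4 = 20  → 20 < 36, loop
  ADD #6: R0 = 20 + 4 = 24  → 24 < 36, loop
  ADD #7: R0 = 24 + 4 = 28  → 28 < 36, loop
  ADD #8: R0 = 28 + 4 = 32  → 32 < 36, loop
  ADD #9: R0 = 32 + 4 = 36  → 36 >= 36, exit
Total ADD instructions: 9

9


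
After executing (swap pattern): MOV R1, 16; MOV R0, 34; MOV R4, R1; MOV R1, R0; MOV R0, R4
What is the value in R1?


Register state trace (swap pattern):
  MOV R1, 16  → R1 = 16
  MOV R0, 34  → R0 = 34
  MOV R4, R1  → R4 = 16  (save R1)
  MOV R1, R0  → R1 = 34  (R1 gets R0's value)
  MOV R0, R4  → R0 = 16  (R0 gets saved value)
Final: R1 = 34

34


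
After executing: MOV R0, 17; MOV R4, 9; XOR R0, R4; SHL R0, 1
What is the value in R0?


Register state trace:
  MOV R0, 17  → R0 = 17 (0b00010001)
  MOV R4, 9  → R4 = 9 (0b00001001)
  XOR R0, R4  → R0 = 17 XOR 9 = 24 (0b00011000)
  SHL R0, 1  → R0 = 24 << 1 = 48
Final: R0 = 48

48


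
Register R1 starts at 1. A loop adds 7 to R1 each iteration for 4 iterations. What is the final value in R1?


Starting value: R1 = 1
  Iter 1: R1 = 1 + 7 = 8
  Iter 2: R1 = 8 + 7 = 15
  Iter 3: R1 = 15 + 7 = 22
  Iter 4: R1 = 22 + 7 = 29
Final: R1 = 29

29


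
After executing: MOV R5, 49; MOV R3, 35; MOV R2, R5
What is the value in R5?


Register state trace:
  MOV R5, 49  → R5 = 49
  MOV R3, 35  → R3 = 35
  MOV R2, R5  → R2 = 49
Final: R5 = 49

49


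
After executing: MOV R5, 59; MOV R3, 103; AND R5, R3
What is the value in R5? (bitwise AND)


Register state trace:
  MOV R5, 59  → R5 = 59 (0b00111011)
  MOV R3, 103  → R3 = 103 (0b01100111)
  AND R5, R3  → R5 = 59 AND 103 = 35 (0b00100011)
Final: R5 = 35

35


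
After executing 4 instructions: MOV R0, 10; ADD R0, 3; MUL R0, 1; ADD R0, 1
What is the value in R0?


Register state trace:
  MOV R0, 10  → R0 = 10
  ADD R0, 3  → R0 = 10 + 3 = 13
  MUL R0, 1  → R0 = 13 * 1 = 13
  ADD R0, 1  → R0 = 13 + 1 = 14
Final: R0 = 14

14


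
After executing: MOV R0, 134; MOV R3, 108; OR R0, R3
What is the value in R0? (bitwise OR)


Register state trace:
  MOV R0, 134  → R0 = 134 (0b10000110)
  MOV R3, 108  → R3 = 108 (0b01101100)
  OR R0, R3   → R0 = 134 OR 108 = 238 (0b11101110)
Final: R0 = 238

238


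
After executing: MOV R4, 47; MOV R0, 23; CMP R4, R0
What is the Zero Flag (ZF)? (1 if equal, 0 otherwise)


Register state trace:
  MOV R4, 47  → R4 = 47
  MOV R0, 23  → R0 = 23
  CMP R4, R0  → computes 47 - 23 = 24
  Result is nonzero, so values are not equal
ZF = 0

0


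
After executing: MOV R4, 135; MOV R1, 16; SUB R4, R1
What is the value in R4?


Register state trace:
  MOV R4, 135  → R4 = 135
  MOV R1, 16  → R1 = 16
  SUB R4, R1  → R4 = 135 - 16 = 119
Final: R4 = 119

119


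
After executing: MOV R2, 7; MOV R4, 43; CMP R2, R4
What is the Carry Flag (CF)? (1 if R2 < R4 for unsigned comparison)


Register state trace:
  MOV R2, 7  → R2 = 7
  MOV R4, 43  → R4 = 43
  CMP R2, R4  → unsigned 7 - 43: borrow occurs
  7 < 43, so CF = 1
CF = 1

1


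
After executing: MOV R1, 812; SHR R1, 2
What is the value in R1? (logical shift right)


Register state trace:
  MOV R1, 812  → R1 = 812
  SHR R1, 2  → R1 = 812 >> 2 = 812 // 2^2 = 203
Final: R1 = 203

203


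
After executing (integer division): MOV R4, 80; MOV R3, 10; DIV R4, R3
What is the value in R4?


Register state trace:
  MOV R4, 80  → R4 = 80
  MOV R3, 10  → R3 = 10
  DIV R4, R3  → R4 = 80 // 10 = 8
Final: R4 = 8

8


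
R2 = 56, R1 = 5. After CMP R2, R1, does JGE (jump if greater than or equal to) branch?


Trace:
  R2 = 56, R1 = 5
  CMP R2, R1  → compares 56 vs 5
  JGE checks: is 56 greater than or equal to 5?
  56 > 5, so condition is true
Branch taken: Yes

Yes


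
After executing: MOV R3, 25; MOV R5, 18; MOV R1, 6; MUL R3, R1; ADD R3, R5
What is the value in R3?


Register state trace:
  MOV R3, 25  → R3 = 25
  MOV R5, 18  → R5 = 18
  MOV R1, 6  → R1 = 6
  MUL R3, R1  → R3 = 25 * 6 = 150
  ADD R3, R5  → R3 = 150 + 18 = 168
Final: R3 = 168

168


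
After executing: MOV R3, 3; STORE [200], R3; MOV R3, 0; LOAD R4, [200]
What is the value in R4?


Register and memory trace:
  MOV R3, 3  → R3 = 3
  STORE [200], R3  → mem[200] = 3
  MOV R3, 0  → R3 = 0
  LOAD R4, [200]  → R4 = mem[200] = 3
Final: R4 = 3

3


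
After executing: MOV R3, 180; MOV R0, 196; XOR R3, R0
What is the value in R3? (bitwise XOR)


Register state trace:
  MOV R3, 180  → R3 = 180 (0b10110100)
  MOV R0, 196  → R0 = 196 (0b11000100)
  XOR R3, R0  → R3 = 180 XOR 196 = 112 (0b01110000)
Final: R3 = 112

112


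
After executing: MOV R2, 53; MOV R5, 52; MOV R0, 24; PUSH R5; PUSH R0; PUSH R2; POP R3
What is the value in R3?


Stack trace (top is rightmost):
  MOV R2, 53  → R2 = 53
  MOV R5, 52  → R5 = 52
  MOV R0, 24  → R0 = 24
  PUSH R5  → stack: [52]
  PUSH R0  → stack: [52, 24]
  PUSH R2  → stack: [52, 24, 53]
  POP R3  → R3 = 53, stack: [52, 24]
Final: R3 = 53

53


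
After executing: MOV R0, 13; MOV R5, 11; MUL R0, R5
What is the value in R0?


Register state trace:
  MOV R0, 13  → R0 = 13
  MOV R5, 11  → R5 = 11
  MUL R0, R5  → R0 = 13 * 11 = 143
Final: R0 = 143

143


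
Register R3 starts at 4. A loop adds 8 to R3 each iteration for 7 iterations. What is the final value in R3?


Starting value: R3 = 4
  Iter 1: R3 = 4 + 8 = 12
  Iter 2: R3 = 12 + 8 = 20
  Iter 3: R3 = 20 + 8 = 28
  Iter 4: R3 = 28 + 8 = 36
  Iter 5: R3 = 36 + 8 = 44
  Iter 6: R3 = 44 + 8 = 52
  Iter 7: R3 = 52 + 8 = 60
Final: R3 = 60

60


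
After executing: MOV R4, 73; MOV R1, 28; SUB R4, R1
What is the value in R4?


Register state trace:
  MOV R4, 73  → R4 = 73
  MOV R1, 28  → R1 = 28
  SUB R4, R1  → R4 = 73 - 28 = 45
Final: R4 = 45

45


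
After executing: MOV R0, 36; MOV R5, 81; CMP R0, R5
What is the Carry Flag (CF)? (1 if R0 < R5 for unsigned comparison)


Register state trace:
  MOV R0, 36  → R0 = 36
  MOV R5, 81  → R5 = 81
  CMP R0, R5  → unsigned 36 - 81: borrow occurs
  36 < 81, so CF = 1
CF = 1

1


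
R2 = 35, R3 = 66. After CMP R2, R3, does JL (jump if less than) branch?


Trace:
  R2 = 35, R3 = 66
  CMP R2, R3  → compares 35 vs 66
  JL checks: is 35 less than 66?
  35 < 66, so condition is true
Branch taken: Yes

Yes


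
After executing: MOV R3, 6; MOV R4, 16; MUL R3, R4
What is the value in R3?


Register state trace:
  MOV R3, 6  → R3 = 6
  MOV R4, 16  → R4 = 16
  MUL R3, R4  → R3 = 6 * 16 = 96
Final: R3 = 96

96


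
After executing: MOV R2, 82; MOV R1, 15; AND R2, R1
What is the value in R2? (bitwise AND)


Register state trace:
  MOV R2, 82  → R2 = 82 (0b01010010)
  MOV R1, 15  → R1 = 15 (0b00001111)
  AND R2, R1  → R2 = 82 AND 15 = 2 (0b00000010)
Final: R2 = 2

2


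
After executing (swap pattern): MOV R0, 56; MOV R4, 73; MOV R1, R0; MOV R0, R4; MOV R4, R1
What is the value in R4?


Register state trace (swap pattern):
  MOV R0, 56  → R0 = 56
  MOV R4, 73  → R4 = 73
  MOV R1, R0  → R1 = 56  (save R0)
  MOV R0, R4  → R0 = 73  (R0 gets R4's value)
  MOV R4, R1  → R4 = 56  (R4 gets saved value)
Final: R4 = 56

56


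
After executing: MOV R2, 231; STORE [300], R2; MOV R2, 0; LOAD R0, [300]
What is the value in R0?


Register and memory trace:
  MOV R2, 231  → R2 = 231
  STORE [300], R2  → mem[300] = 231
  MOV R2, 0  → R2 = 0
  LOAD R0, [300]  → R0 = mem[300] = 231
Final: R0 = 231

231


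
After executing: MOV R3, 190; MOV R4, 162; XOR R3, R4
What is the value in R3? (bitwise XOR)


Register state trace:
  MOV R3, 190  → R3 = 190 (0b10111110)
  MOV R4, 162  → R4 = 162 (0b10100010)
  XOR R3, R4  → R3 = 190 XOR 162 = 28 (0b00011100)
Final: R3 = 28

28


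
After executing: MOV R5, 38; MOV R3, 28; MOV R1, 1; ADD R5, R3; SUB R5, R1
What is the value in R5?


Register state trace:
  MOV R5, 38  → R5 = 38
  MOV R3, 28  → R3 = 28
  MOV R1, 1  → R1 = 1
  ADD R5, R3  → R5 = 38 + 28 = 66
  SUB R5, R1  → R5 = 66 - 1 = 65
Final: R5 = 65

65


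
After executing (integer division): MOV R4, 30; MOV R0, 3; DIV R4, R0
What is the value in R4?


Register state trace:
  MOV R4, 30  → R4 = 30
  MOV R0, 3  → R0 = 3
  DIV R4, R0  → R4 = 30 // 3 = 10
Final: R4 = 10

10


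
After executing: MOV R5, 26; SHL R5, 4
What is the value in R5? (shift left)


Register state trace:
  MOV R5, 26  → R5 = 26
  SHL R5, 4  → R5 = 26 << 4 = 26 * 2^4 = 416
Final: R5 = 416

416


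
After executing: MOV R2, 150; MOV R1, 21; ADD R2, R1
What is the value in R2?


Register state trace:
  MOV R2, 150  → R2 = 150
  MOV R1, 21  → R1 = 21
  ADD R2, R1  → R2 = 150 + 21 = 171
Final: R2 = 171

171


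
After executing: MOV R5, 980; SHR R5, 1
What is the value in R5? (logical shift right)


Register state trace:
  MOV R5, 980  → R5 = 980
  SHR R5, 1  → R5 = 980 >> 1 = 980 // 2^1 = 490
Final: R5 = 490

490


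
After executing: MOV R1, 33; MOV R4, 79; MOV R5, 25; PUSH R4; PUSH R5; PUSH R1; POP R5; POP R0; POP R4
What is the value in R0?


Stack trace (top is rightmost):
  MOV R1, 33  → R1 = 33
  MOV R4, 79  → R4 = 79
  MOV R5, 25  → R5 = 25
  PUSH R4  → stack: [79]
  PUSH R5  → stack: [79, 25]
  PUSH R1  → stack: [79, 25, 33]
  POP R5  → R5 = 33, stack: [79, 25]
  POP R0  → R0 = 25, stack: [79]
  POP R4  → R4 = 79, stack: []
Final: R0 = 25

25


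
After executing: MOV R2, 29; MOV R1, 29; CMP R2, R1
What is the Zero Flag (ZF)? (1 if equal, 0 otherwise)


Register state trace:
  MOV R2, 29  → R2 = 29
  MOV R1, 29  → R1 = 29
  CMP R2, R1  → computes 29 - 29 = 0
  Result is zero, so values are equal
ZF = 1

1


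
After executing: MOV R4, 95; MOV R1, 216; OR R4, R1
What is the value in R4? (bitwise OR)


Register state trace:
  MOV R4, 95  → R4 = 95 (0b01011111)
  MOV R1, 216  → R1 = 216 (0b11011000)
  OR R4, R1   → R4 = 95 OR 216 = 223 (0b11011111)
Final: R4 = 223

223


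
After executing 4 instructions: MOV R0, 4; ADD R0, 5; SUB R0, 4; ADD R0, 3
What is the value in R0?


Register state trace:
  MOV R0, 4  → R0 = 4
  ADD R0, 5  → R0 = 4 + 5 = 9
  SUB R0, 4  → R0 = 9 - 4 = 5
  ADD R0, 3  → R0 = 5 + 3 = 8
Final: R0 = 8

8


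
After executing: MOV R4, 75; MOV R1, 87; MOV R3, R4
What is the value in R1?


Register state trace:
  MOV R4, 75  → R4 = 75
  MOV R1, 87  → R1 = 87
  MOV R3, R4  → R3 = 75
Final: R1 = 87

87


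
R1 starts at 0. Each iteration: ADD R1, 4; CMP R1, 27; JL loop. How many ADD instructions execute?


Loop trace (R1 starts at 0, target 27, step 4):
  ADD #1: R1 = 0 + 4 = 4  → 4 < 27, loop
  ADD #2: R1 = 4 + 4 = 8  → 8 < 27, loop
  ADD #3: R1 = 8 + 4 = 12  → 12 < 27, loop
  ADD #4: R1 = 12 + 4 = 16  → 16 < 27, loop
  ADD #5: R1 = 16 + 4 = 20  → 20 < 27, loop
  ADD #6: R1 = 20 + 4 = 24  → 24 < 27, loop
  ADD #7: R1 = 24 + 4 = 28  → 28 >= 27, exit
Total ADD instructions: 7

7


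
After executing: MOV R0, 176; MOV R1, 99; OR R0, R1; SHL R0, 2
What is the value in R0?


Register state trace:
  MOV R0, 176  → R0 = 176 (0b10110000)
  MOV R1, 99  → R1 = 99 (0b01100011)
  OR R0, R1  → R0 = 176 OR 99 = 243 (0b11110011)
  SHL R0, 2  → R0 = 243 << 2 = 972
Final: R0 = 972

972


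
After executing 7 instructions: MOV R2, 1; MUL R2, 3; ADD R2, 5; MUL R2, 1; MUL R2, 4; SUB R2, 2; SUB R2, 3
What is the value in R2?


Register state trace:
  MOV R2, 1  → R2 = 1
  MUL R2, 3  → R2 = 1 * 3 = 3
  ADD R2, 5  → R2 = 3 + 5 = 8
  MUL R2, 1  → R2 = 8 * 1 = 8
  MUL R2, 4  → R2 = 8 * 4 = 32
  SUB R2, 2  → R2 = 32 - 2 = 30
  SUB R2, 3  → R2 = 30 - 3 = 27
Final: R2 = 27

27


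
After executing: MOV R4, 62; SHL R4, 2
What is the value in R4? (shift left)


Register state trace:
  MOV R4, 62  → R4 = 62
  SHL R4, 2  → R4 = 62 << 2 = 62 * 2^2 = 248
Final: R4 = 248

248


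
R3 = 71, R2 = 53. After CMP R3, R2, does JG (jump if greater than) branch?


Trace:
  R3 = 71, R2 = 53
  CMP R3, R2  → compares 71 vs 53
  JG checks: is 71 greater than 53?
  71 > 53, so condition is true
Branch taken: Yes

Yes


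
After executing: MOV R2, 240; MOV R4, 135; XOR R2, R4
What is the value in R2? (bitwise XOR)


Register state trace:
  MOV R2, 240  → R2 = 240 (0b11110000)
  MOV R4, 135  → R4 = 135 (0b10000111)
  XOR R2, R4  → R2 = 240 XOR 135 = 119 (0b01110111)
Final: R2 = 119

119


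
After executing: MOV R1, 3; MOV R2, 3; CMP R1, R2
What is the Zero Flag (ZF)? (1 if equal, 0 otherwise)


Register state trace:
  MOV R1, 3  → R1 = 3
  MOV R2, 3  → R2 = 3
  CMP R1, R2  → computes 3 - 3 = 0
  Result is zero, so values are equal
ZF = 1

1


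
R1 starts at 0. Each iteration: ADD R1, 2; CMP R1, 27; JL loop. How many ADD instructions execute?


Loop trace (R1 starts at 0, target 27, step 2):
  ADD #1: R1 = 0 + 2 = 2  → 2 < 27, loop
  ADD #2: R1 = 2 + 2 = 4  → 4 < 27, loop
  ADD #3: R1 = 4 + 2 = 6  → 6 < 27, loop
  ADD #4: R1 = 6 + 2 = 8  → 8 < 27, loop
  ADD #5: R1 = 8 + 2 = 10  → 10 < 27, loop
  ADD #6: R1 = 10 + 2 = 12  → 12 < 27, loop
  ADD #7: R1 = 12 + 2 = 14  → 14 < 27, loop
  ADD #8: R1 = 14 + 2 = 16  → 16 < 27, loop
  ADD #9: R1 = 16 + 2 = 18  → 18 < 27, loop
  ADD #10: R1 = 18 + 2 = 20  → 20 < 27, loop
  ADD #11: R1 = 20 + 2 = 22  → 22 < 27, loop
  ADD #12: R1 = 22 + 2 = 24  → 24 < 27, loop
  ADD #13: R1 = 24 + 2 = 26  → 26 < 27, loop
  ADD #14: R1 = 26 + 2 = 28  → 28 >= 27, exit
Total ADD instructions: 14

14


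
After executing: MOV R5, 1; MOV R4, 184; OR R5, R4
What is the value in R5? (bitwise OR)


Register state trace:
  MOV R5, 1  → R5 = 1 (0b00000001)
  MOV R4, 184  → R4 = 184 (0b10111000)
  OR R5, R4   → R5 = 1 OR 184 = 185 (0b10111001)
Final: R5 = 185

185


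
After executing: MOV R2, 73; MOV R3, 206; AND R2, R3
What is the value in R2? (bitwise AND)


Register state trace:
  MOV R2, 73  → R2 = 73 (0b01001001)
  MOV R3, 206  → R3 = 206 (0b11001110)
  AND R2, R3  → R2 = 73 AND 206 = 72 (0b01001000)
Final: R2 = 72

72


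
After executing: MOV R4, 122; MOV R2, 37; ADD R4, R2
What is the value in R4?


Register state trace:
  MOV R4, 122  → R4 = 122
  MOV R2, 37  → R2 = 37
  ADD R4, R2  → R4 = 122 + 37 = 159
Final: R4 = 159

159


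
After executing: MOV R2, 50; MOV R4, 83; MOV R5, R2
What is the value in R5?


Register state trace:
  MOV R2, 50  → R2 = 50
  MOV R4, 83  → R4 = 83
  MOV R5, R2  → R5 = 50
Final: R5 = 50

50


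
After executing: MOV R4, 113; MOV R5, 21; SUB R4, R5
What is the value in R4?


Register state trace:
  MOV R4, 113  → R4 = 113
  MOV R5, 21  → R5 = 21
  SUB R4, R5  → R4 = 113 - 21 = 92
Final: R4 = 92

92


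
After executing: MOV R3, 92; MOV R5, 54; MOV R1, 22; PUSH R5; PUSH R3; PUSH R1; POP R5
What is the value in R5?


Stack trace (top is rightmost):
  MOV R3, 92  → R3 = 92
  MOV R5, 54  → R5 = 54
  MOV R1, 22  → R1 = 22
  PUSH R5  → stack: [54]
  PUSH R3  → stack: [54, 92]
  PUSH R1  → stack: [54, 92, 22]
  POP R5  → R5 = 22, stack: [54, 92]
Final: R5 = 22

22


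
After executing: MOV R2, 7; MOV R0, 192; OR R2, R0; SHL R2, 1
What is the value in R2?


Register state trace:
  MOV R2, 7  → R2 = 7 (0b00000111)
  MOV R0, 192  → R0 = 192 (0b11000000)
  OR R2, R0  → R2 = 7 OR 192 = 199 (0b11000111)
  SHL R2, 1  → R2 = 199 << 1 = 398
Final: R2 = 398

398


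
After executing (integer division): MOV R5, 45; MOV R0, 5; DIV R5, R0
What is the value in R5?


Register state trace:
  MOV R5, 45  → R5 = 45
  MOV R0, 5  → R0 = 5
  DIV R5, R0  → R5 = 45 // 5 = 9
Final: R5 = 9

9


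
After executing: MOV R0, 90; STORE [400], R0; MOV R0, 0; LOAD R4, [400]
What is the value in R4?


Register and memory trace:
  MOV R0, 90  → R0 = 90
  STORE [400], R0  → mem[400] = 90
  MOV R0, 0  → R0 = 0
  LOAD R4, [400]  → R4 = mem[400] = 90
Final: R4 = 90

90


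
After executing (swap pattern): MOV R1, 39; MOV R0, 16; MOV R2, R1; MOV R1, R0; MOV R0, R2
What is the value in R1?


Register state trace (swap pattern):
  MOV R1, 39  → R1 = 39
  MOV R0, 16  → R0 = 16
  MOV R2, R1  → R2 = 39  (save R1)
  MOV R1, R0  → R1 = 16  (R1 gets R0's value)
  MOV R0, R2  → R0 = 39  (R0 gets saved value)
Final: R1 = 16

16


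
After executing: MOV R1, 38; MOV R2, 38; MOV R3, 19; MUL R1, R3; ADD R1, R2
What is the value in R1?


Register state trace:
  MOV R1, 38  → R1 = 38
  MOV R2, 38  → R2 = 38
  MOV R3, 19  → R3 = 19
  MUL R1, R3  → R1 = 38 * 19 = 722
  ADD R1, R2  → R1 = 722 + 38 = 760
Final: R1 = 760

760


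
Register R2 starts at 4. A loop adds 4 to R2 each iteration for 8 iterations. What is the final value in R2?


Starting value: R2 = 4
  Iter 1: R2 = 4 + 4 = 8
  Iter 2: R2 = 8 + 4 = 12
  Iter 3: R2 = 12 + 4 = 16
  Iter 4: R2 = 16 + 4 = 20
  Iter 5: R2 = 20 + 4 = 24
  Iter 6: R2 = 24 + 4 = 28
  Iter 7: R2 = 28 + 4 = 32
  Iter 8: R2 = 32 + 4 = 36
Final: R2 = 36

36


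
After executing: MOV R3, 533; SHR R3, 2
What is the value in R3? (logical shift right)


Register state trace:
  MOV R3, 533  → R3 = 533
  SHR R3, 2  → R3 = 533 >> 2 = 533 // 2^2 = 133
Final: R3 = 133

133


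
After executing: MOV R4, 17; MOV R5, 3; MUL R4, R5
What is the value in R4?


Register state trace:
  MOV R4, 17  → R4 = 17
  MOV R5, 3  → R5 = 3
  MUL R4, R5  → R4 = 17 * 3 = 51
Final: R4 = 51

51


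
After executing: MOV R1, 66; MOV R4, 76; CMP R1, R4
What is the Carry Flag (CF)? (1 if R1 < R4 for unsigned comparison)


Register state trace:
  MOV R1, 66  → R1 = 66
  MOV R4, 76  → R4 = 76
  CMP R1, R4  → unsigned 66 - 76: borrow occurs
  66 < 76, so CF = 1
CF = 1

1


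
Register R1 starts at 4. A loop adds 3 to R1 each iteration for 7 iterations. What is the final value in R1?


Starting value: R1 = 4
  Iter 1: R1 = 4 + 3 = 7
  Iter 2: R1 = 7 + 3 = 10
  Iter 3: R1 = 10 + 3 = 13
  Iter 4: R1 = 13 + 3 = 16
  Iter 5: R1 = 16 + 3 = 19
  Iter 6: R1 = 19 + 3 = 22
  Iter 7: R1 = 22 + 3 = 25
Final: R1 = 25

25


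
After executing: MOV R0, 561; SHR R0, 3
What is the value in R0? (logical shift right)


Register state trace:
  MOV R0, 561  → R0 = 561
  SHR R0, 3  → R0 = 561 >> 3 = 561 // 2^3 = 70
Final: R0 = 70

70


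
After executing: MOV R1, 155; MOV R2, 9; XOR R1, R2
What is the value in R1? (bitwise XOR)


Register state trace:
  MOV R1, 155  → R1 = 155 (0b10011011)
  MOV R2, 9  → R2 = 9 (0b00001001)
  XOR R1, R2  → R1 = 155 XOR 9 = 146 (0b10010010)
Final: R1 = 146

146


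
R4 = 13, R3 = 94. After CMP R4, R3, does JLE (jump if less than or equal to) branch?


Trace:
  R4 = 13, R3 = 94
  CMP R4, R3  → compares 13 vs 94
  JLE checks: is 13 less than or equal to 94?
  13 < 94, so condition is true
Branch taken: Yes

Yes


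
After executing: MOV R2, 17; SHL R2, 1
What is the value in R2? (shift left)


Register state trace:
  MOV R2, 17  → R2 = 17
  SHL R2, 1  → R2 = 17 << 1 = 17 * 2^1 = 34
Final: R2 = 34

34


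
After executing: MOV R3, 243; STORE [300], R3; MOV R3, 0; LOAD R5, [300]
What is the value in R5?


Register and memory trace:
  MOV R3, 243  → R3 = 243
  STORE [300], R3  → mem[300] = 243
  MOV R3, 0  → R3 = 0
  LOAD R5, [300]  → R5 = mem[300] = 243
Final: R5 = 243

243


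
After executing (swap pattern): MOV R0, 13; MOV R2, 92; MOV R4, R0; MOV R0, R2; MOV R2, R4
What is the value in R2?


Register state trace (swap pattern):
  MOV R0, 13  → R0 = 13
  MOV R2, 92  → R2 = 92
  MOV R4, R0  → R4 = 13  (save R0)
  MOV R0, R2  → R0 = 92  (R0 gets R2's value)
  MOV R2, R4  → R2 = 13  (R2 gets saved value)
Final: R2 = 13

13


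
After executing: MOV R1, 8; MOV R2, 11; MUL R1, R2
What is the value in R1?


Register state trace:
  MOV R1, 8  → R1 = 8
  MOV R2, 11  → R2 = 11
  MUL R1, R2  → R1 = 8 * 11 = 88
Final: R1 = 88

88


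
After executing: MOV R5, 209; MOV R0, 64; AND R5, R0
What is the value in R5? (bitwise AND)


Register state trace:
  MOV R5, 209  → R5 = 209 (0b11010001)
  MOV R0, 64  → R0 = 64 (0b01000000)
  AND R5, R0  → R5 = 209 AND 64 = 64 (0b01000000)
Final: R5 = 64

64


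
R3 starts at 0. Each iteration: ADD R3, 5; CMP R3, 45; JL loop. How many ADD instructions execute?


Loop trace (R3 starts at 0, target 45, step 5):
  ADD #1: R3 = 0 + 5 = 5  → 5 < 45, loop
  ADD #2: R3 = 5 + 5 = 10  → 10 < 45, loop
  ADD #3: R3 = 10 + 5 = 15  → 15 < 45, loop
  ADD #4: R3 = 15 + 5 = 20  → 20 < 45, loop
  ADD #5: R3 = 20 + 5 = 25  → 25 < 45, loop
  ADD #6: R3 = 25 + 5 = 30  → 30 < 45, loop
  ADD #7: R3 = 30 + 5 = 35  → 35 < 45, loop
  ADD #8: R3 = 35 + 5 = 40  → 40 < 45, loop
  ADD #9: R3 = 40 + 5 = 45  → 45 >= 45, exit
Total ADD instructions: 9

9


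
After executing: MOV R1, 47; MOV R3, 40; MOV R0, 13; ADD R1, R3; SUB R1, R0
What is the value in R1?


Register state trace:
  MOV R1, 47  → R1 = 47
  MOV R3, 40  → R3 = 40
  MOV R0, 13  → R0 = 13
  ADD R1, R3  → R1 = 47 + 40 = 87
  SUB R1, R0  → R1 = 87 - 13 = 74
Final: R1 = 74

74


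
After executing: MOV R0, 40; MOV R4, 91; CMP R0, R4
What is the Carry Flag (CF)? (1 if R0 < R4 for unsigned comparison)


Register state trace:
  MOV R0, 40  → R0 = 40
  MOV R4, 91  → R4 = 91
  CMP R0, R4  → unsigned 40 - 91: borrow occurs
  40 < 91, so CF = 1
CF = 1

1


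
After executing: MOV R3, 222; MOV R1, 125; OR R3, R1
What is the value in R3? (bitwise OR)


Register state trace:
  MOV R3, 222  → R3 = 222 (0b11011110)
  MOV R1, 125  → R1 = 125 (0b01111101)
  OR R3, R1   → R3 = 222 OR 125 = 255 (0b11111111)
Final: R3 = 255

255


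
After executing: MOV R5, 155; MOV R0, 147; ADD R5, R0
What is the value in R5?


Register state trace:
  MOV R5, 155  → R5 = 155
  MOV R0, 147  → R0 = 147
  ADD R5, R0  → R5 = 155 + 147 = 302
Final: R5 = 302

302


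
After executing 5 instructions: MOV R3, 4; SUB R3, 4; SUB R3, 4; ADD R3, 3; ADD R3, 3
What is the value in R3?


Register state trace:
  MOV R3, 4  → R3 = 4
  SUB R3, 4  → R3 = 4 - 4 = 0
  SUB R3, 4  → R3 = 0 - 4 = -4
  ADD R3, 3  → R3 = -4 + 3 = -1
  ADD R3, 3  → R3 = -1 + 3 = 2
Final: R3 = 2

2


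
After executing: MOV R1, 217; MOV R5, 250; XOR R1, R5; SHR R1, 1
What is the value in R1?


Register state trace:
  MOV R1, 217  → R1 = 217 (0b11011001)
  MOV R5, 250  → R5 = 250 (0b11111010)
  XOR R1, R5  → R1 = 217 XOR 250 = 35 (0b00100011)
  SHR R1, 1  → R1 = 35 >> 1 = 17
Final: R1 = 17

17


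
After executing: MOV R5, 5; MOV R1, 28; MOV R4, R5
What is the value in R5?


Register state trace:
  MOV R5, 5  → R5 = 5
  MOV R1, 28  → R1 = 28
  MOV R4, R5  → R4 = 5
Final: R5 = 5

5


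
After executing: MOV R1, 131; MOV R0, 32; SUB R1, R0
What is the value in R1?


Register state trace:
  MOV R1, 131  → R1 = 131
  MOV R0, 32  → R0 = 32
  SUB R1, R0  → R1 = 131 - 32 = 99
Final: R1 = 99

99


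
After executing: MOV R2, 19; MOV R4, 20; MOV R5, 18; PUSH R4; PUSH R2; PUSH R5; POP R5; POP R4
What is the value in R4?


Stack trace (top is rightmost):
  MOV R2, 19  → R2 = 19
  MOV R4, 20  → R4 = 20
  MOV R5, 18  → R5 = 18
  PUSH R4  → stack: [20]
  PUSH R2  → stack: [20, 19]
  PUSH R5  → stack: [20, 19, 18]
  POP R5  → R5 = 18, stack: [20, 19]
  POP R4  → R4 = 19, stack: [20]
Final: R4 = 19

19


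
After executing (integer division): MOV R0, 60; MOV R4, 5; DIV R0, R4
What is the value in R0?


Register state trace:
  MOV R0, 60  → R0 = 60
  MOV R4, 5  → R4 = 5
  DIV R0, R4  → R0 = 60 // 5 = 12
Final: R0 = 12

12


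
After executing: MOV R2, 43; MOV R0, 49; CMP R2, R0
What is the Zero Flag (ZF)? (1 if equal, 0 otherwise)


Register state trace:
  MOV R2, 43  → R2 = 43
  MOV R0, 49  → R0 = 49
  CMP R2, R0  → computes 43 - 49 = -6
  Result is nonzero, so values are not equal
ZF = 0

0


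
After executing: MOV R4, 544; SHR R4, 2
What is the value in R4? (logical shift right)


Register state trace:
  MOV R4, 544  → R4 = 544
  SHR R4, 2  → R4 = 544 >> 2 = 544 // 2^2 = 136
Final: R4 = 136

136


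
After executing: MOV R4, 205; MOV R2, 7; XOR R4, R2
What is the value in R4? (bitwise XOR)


Register state trace:
  MOV R4, 205  → R4 = 205 (0b11001101)
  MOV R2, 7  → R2 = 7 (0b00000111)
  XOR R4, R2  → R4 = 205 XOR 7 = 202 (0b11001010)
Final: R4 = 202

202


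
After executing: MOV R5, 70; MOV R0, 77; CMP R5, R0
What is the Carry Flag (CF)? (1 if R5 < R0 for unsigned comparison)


Register state trace:
  MOV R5, 70  → R5 = 70
  MOV R0, 77  → R0 = 77
  CMP R5, R0  → unsigned 70 - 77: borrow occurs
  70 < 77, so CF = 1
CF = 1

1


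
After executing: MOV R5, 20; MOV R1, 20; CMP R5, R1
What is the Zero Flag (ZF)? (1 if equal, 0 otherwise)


Register state trace:
  MOV R5, 20  → R5 = 20
  MOV R1, 20  → R1 = 20
  CMP R5, R1  → computes 20 - 20 = 0
  Result is zero, so values are equal
ZF = 1

1


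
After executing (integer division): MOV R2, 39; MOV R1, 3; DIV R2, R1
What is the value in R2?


Register state trace:
  MOV R2, 39  → R2 = 39
  MOV R1, 3  → R1 = 3
  DIV R2, R1  → R2 = 39 // 3 = 13
Final: R2 = 13

13


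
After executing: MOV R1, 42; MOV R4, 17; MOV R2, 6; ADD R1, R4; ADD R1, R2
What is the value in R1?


Register state trace:
  MOV R1, 42  → R1 = 42
  MOV R4, 17  → R4 = 17
  MOV R2, 6  → R2 = 6
  ADD R1, R4  → R1 = 42 + 17 = 59
  ADD R1, R2  → R1 = 59 + 6 = 65
Final: R1 = 65

65


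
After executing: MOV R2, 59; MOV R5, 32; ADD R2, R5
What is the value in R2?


Register state trace:
  MOV R2, 59  → R2 = 59
  MOV R5, 32  → R5 = 32
  ADD R2, R5  → R2 = 59 + 32 = 91
Final: R2 = 91

91


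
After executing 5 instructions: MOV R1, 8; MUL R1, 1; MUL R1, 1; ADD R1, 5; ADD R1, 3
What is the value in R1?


Register state trace:
  MOV R1, 8  → R1 = 8
  MUL R1, 1  → R1 = 8 * 1 = 8
  MUL R1, 1  → R1 = 8 * 1 = 8
  ADD R1, 5  → R1 = 8 + 5 = 13
  ADD R1, 3  → R1 = 13 + 3 = 16
Final: R1 = 16

16
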